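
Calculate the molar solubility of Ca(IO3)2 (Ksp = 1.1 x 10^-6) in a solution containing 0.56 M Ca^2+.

Ca(IO3)2(s) ⇌ Ca^2+ + 2 IO3^-
Ksp = [Ca^2+][IO3^-]^2
Let s = moles of Ca(IO3)2 that dissolve per litre. [Ca^2+] = 0.56 + s ≈ 0.56, [IO3^-] = 2s (since the Ca^2+ already present dominates).
Ksp ≈ 0.56 × (2s)^2
s = 7.0 × 10^-4 M
Check: s = 7.0 x 10^-4 ≪ 0.56, so the approximation is valid.

s = 7.0 × 10^-4 M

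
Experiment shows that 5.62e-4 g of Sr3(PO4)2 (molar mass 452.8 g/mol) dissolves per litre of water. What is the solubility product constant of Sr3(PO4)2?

3.18e-28

Molar solubility s = (5.62 × 10^-4 g/L) / (452.8 g/mol) = 1.241 × 10^-6 M.
Sr3(PO4)2(s) <=> 3 Sr^2+(aq) + 2 PO4^3-(aq)
Let s = molar solubility. Then [Sr^2+] = 3s and [PO4^3-] = 2s.
Ksp = [Sr^2+]^3[PO4^3-]^2
Ksp = (3s)^3(2s)^2 = 108s^5
With s = 1.241 x 10^-6: Ksp = 3.18 × 10^-28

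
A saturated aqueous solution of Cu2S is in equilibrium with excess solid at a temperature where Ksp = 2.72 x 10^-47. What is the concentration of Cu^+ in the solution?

3.79e-16 M

Cu2S(s) ⇌ 2 Cu^+(aq) + S^2-(aq)
Ksp = [Cu^+]^2[S^2-]
For each mole of Cu2S that dissolves: [Cu^+] = 2s, [S^2-] = s.
Ksp = (2s)^2s = 4s^3
s = (2.72 x 10^-47 / 4)^(1/3) = 1.895 × 10^-16 M
[Cu^+] = 2s = 3.79 × 10^-16 M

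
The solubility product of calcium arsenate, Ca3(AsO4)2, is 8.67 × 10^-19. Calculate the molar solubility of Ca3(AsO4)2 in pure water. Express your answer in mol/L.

Ca3(AsO4)2(s) <=> 3 Ca^2+(aq) + 2 AsO4^3-(aq)
Ksp = [Ca^2+]^3[AsO4^3-]^2
Let s = molar solubility. Then [Ca^2+] = 3s and [AsO4^3-] = 2s.
Substituting: Ksp = (3s)^3(2s)^2 = 108s^5
s = (8.67 × 10^-19 / 108)^(1/5) = 9.57 x 10^-5 M

s ≈ 9.57 x 10^-5 M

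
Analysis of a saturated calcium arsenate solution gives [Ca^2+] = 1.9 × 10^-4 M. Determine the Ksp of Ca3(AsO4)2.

1.1 × 10^-19

Ca3(AsO4)2(s) ⇌ 3 Ca^2+ + 2 AsO4^3-
Stoichiometry gives [AsO4^3-] = (2/3)[Ca^2+] = 1.27 x 10^-4 M.
Ksp = [Ca^2+]^3[AsO4^3-]^2
Ksp = (1.9 x 10^-4)^3 × (1.27 × 10^-4)^2 = 1.1 x 10^-19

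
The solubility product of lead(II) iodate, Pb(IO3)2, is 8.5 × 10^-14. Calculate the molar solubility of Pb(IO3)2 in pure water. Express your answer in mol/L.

s ≈ 2.8e-5 M

Pb(IO3)2(s) <=> Pb^2+ + 2 IO3^-
Ksp = [Pb^2+][IO3^-]^2
If s mol/L of Pb(IO3)2 dissolves, [Pb^2+] = s and [IO3^-] = 2s.
Ksp = s(2s)^2 = 4s^3
Solving, s = (8.5 × 10^-14/4)^(1/3) = 2.8 × 10^-5 M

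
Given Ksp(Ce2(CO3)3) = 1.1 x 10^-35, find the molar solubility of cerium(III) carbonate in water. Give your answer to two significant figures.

Ce2(CO3)3(s) ⇌ 2 Ce^3+ + 3 CO3^2-
Ksp = [Ce^3+]^2[CO3^2-]^3
With molar solubility s: [Ce^3+] = 2s, [CO3^2-] = 3s.
Substituting: Ksp = (2s)^2(3s)^3 = 108s^5
s^5 = 1.1 x 10^-35 / 108, so s = 4.0 × 10^-8 M

4.0e-8 M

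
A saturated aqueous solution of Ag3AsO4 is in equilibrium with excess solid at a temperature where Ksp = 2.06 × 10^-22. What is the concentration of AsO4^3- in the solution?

1.66 × 10^-6 M

Ag3AsO4(s) <=> 3 Ag^+(aq) + AsO4^3-(aq)
Ksp = [Ag^+]^3[AsO4^3-]
Let s = molar solubility. Then [Ag^+] = 3s and [AsO4^3-] = s.
Substituting: Ksp = (3s)^3s = 27s^4
s^4 = 2.06 × 10^-22 / 27, so s = 1.662 x 10^-6 M
[AsO4^3-] = s = 1.66 × 10^-6 M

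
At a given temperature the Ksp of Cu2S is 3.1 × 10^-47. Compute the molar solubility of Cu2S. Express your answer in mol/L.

2.0 × 10^-16 M

Cu2S(s) ⇌ 2 Cu^+ + S^2-
Ksp = [Cu^+]^2[S^2-]
For each mole of Cu2S that dissolves: [Cu^+] = 2s, [S^2-] = s.
Substituting: Ksp = (2s)^2s = 4s^3
s^3 = 3.1 × 10^-47 / 4, so s = 2.0 × 10^-16 M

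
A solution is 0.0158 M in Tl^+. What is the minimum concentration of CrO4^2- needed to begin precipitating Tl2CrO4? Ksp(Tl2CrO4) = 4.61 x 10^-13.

Tl2CrO4(s) ⇌ 2 Tl^+ + CrO4^2-
Ksp = [Tl^+]^2[CrO4^2-]
Precipitation begins when Q = Ksp. With [Tl^+] = 0.0158 M:
4.61 x 10^-13 = (0.0158)^2 × [CrO4^2-]
[CrO4^2-] = (4.61 x 10^-13 / 2.496 × 10^-4) = 1.85 × 10^-9 M

[CrO4^2-] ≈ 1.85e-9 M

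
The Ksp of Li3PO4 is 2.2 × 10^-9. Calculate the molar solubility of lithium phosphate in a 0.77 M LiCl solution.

s ≈ 4.8 x 10^-9 M

Li3PO4(s) ⇌ 3 Li^+(aq) + PO4^3-(aq)
Ksp = [Li^+]^3[PO4^3-]
Let s be the molar solubility in this solution. [Li^+] = 0.77 + 3s ≈ 0.77, [PO4^3-] = s (common-ion effect: Li^+ is already 0.77 M).
Ksp ≈ (0.77)^3 × s
s = 4.8 x 10^-9 M
Check: 3s = 1.4 × 10^-8 ≪ 0.77, so the approximation is valid.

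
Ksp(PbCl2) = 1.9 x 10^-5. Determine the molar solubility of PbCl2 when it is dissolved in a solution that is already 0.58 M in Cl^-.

PbCl2(s) <=> Pb^2+(aq) + 2 Cl^-(aq)
Ksp = [Pb^2+][Cl^-]^2
Let s be the molar solubility in this solution. [Pb^2+] = s, [Cl^-] = 0.58 + 2s ≈ 0.58 (common-ion effect: Cl^- is already 0.58 M).
Ksp ≈ s × (0.58)^2
s = 5.6 x 10^-5 M
Check: 2s = 1.1 × 10^-4 ≪ 0.58, so the approximation is valid.

s = 5.6 × 10^-5 M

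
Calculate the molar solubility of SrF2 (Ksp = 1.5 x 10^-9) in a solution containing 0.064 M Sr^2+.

7.7 × 10^-5 M

SrF2(s) <=> Sr^2+ + 2 F^-
Ksp = [Sr^2+][F^-]^2
If s mol/L dissolves here, [Sr^2+] = 0.064 + s ≈ 0.064, [F^-] = 2s (Ksp is small, so little additional dissolves).
Ksp ≈ 0.064 × (2s)^2
s = 7.7 x 10^-5 M
Check: s = 7.7 × 10^-5 ≪ 0.064, so the approximation is valid.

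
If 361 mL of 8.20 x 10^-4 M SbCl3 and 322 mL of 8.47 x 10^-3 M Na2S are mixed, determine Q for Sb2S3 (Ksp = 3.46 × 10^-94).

Total volume = 361 + 322 = 683 mL.
[Sb^3+] = 8.20 x 10^-4 × (361/683) = 4.334 × 10^-4 M
[S^2-] = 8.47 × 10^-3 × (322/683) = 3.993 x 10^-3 M
Sb2S3(s) <=> 2 Sb^3+(aq) + 3 S^2-(aq), so Q = [Sb^3+]^2[S^2-]^3
Q = (4.334 × 10^-4)^2(3.993 x 10^-3)^3 = 1.20 × 10^-14
Q > Ksp, so Sb2S3 will precipitate.

1.20 × 10^-14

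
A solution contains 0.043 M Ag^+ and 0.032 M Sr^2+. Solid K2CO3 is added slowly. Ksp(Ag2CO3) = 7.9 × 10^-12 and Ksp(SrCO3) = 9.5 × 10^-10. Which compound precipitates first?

Each salt begins to precipitate when Q = Ksp, i.e. when [CO3^2-] reaches its threshold.
For Ag2CO3: 7.9 × 10^-12 = (0.043)^2 × [CO3^2-]  ⇒  [CO3^2-] = 4.3 × 10^-9 M.
For SrCO3: 9.5 × 10^-10 = 0.032 × [CO3^2-]  ⇒  [CO3^2-] = 3.0 × 10^-8 M.
The salt with the lower threshold [CO3^2-] precipitates first: Ag2CO3.

Ag2CO3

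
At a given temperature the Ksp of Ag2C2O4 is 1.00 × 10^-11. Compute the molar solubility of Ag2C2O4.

s = 1.36 × 10^-4 M

Ag2C2O4(s) ⇌ 2 Ag^+(aq) + C2O4^2-(aq)
Ksp = [Ag^+]^2[C2O4^2-]
With molar solubility s: [Ag^+] = 2s, [C2O4^2-] = s.
Ksp = (2s)^2s = 4s^3
Solving, s = (1.00 × 10^-11/4)^(1/3) = 1.36 x 10^-4 M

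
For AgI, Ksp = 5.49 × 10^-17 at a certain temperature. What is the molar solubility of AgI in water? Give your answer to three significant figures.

AgI(s) <=> Ag^+ + I^-
Ksp = [Ag^+][I^-]
For each mole of AgI that dissolves: [Ag^+] = s, [I^-] = s.
Ksp = s × s = s^2
s = (5.49 × 10^-17)^(1/2) = 7.41 × 10^-9 M

7.41 × 10^-9 M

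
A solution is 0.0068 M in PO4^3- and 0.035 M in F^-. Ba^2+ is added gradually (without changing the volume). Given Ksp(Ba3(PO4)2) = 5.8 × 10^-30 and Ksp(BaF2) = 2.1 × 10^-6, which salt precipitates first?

Precipitation of each salt starts when its ion product equals its Ksp.
For Ba3(PO4)2: 5.8 × 10^-30 = (0.0068)^2 × [Ba^2+]^3  ⇒  [Ba^2+] = 5.0 × 10^-9 M.
For BaF2: 2.1 × 10^-6 = (0.035)^2 × [Ba^2+]  ⇒  [Ba^2+] = 1.7 × 10^-3 M.
The salt with the lower threshold [Ba^2+] precipitates first: Ba3(PO4)2.

Ba3(PO4)2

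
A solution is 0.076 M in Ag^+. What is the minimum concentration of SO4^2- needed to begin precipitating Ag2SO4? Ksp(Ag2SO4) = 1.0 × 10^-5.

Ag2SO4(s) ⇌ 2 Ag^+ + SO4^2-
Ksp = [Ag^+]^2[SO4^2-]
Precipitation begins when Q = Ksp. With [Ag^+] = 0.076 M:
1.0 × 10^-5 = (0.076)^2 × [SO4^2-]
[SO4^2-] = (1.0 × 10^-5 / 5.78 x 10^-3) = 1.7 × 10^-3 M

[SO4^2-] ≈ 1.7 x 10^-3 M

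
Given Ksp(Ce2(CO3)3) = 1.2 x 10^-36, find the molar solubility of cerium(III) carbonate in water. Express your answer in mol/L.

2.6 × 10^-8 M

Ce2(CO3)3(s) <=> 2 Ce^3+(aq) + 3 CO3^2-(aq)
Ksp = [Ce^3+]^2[CO3^2-]^3
With molar solubility s: [Ce^3+] = 2s, [CO3^2-] = 3s.
So Ksp = (2s)^2 × (3s)^3 = 108s^5
s = (1.2 x 10^-36 / 108)^(1/5) = 2.6 x 10^-8 M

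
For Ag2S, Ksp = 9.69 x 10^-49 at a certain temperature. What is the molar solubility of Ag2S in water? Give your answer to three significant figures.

Ag2S(s) ⇌ 2 Ag^+ + S^2-
Ksp = [Ag^+]^2[S^2-]
For each mole of Ag2S that dissolves: [Ag^+] = 2s, [S^2-] = s.
Substituting: Ksp = (2s)^2s = 4s^3
s^3 = 9.69 x 10^-49 / 4, so s = 6.23 × 10^-17 M

6.23 × 10^-17 M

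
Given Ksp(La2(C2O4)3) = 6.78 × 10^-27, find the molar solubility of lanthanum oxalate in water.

2.29e-6 M

La2(C2O4)3(s) <=> 2 La^3+ + 3 C2O4^2-
Ksp = [La^3+]^2[C2O4^2-]^3
If s mol/L of La2(C2O4)3 dissolves, [La^3+] = 2s and [C2O4^2-] = 3s.
Substituting: Ksp = (2s)^2(3s)^3 = 108s^5
s^5 = 6.78 × 10^-27 / 108, so s = 2.29 × 10^-6 M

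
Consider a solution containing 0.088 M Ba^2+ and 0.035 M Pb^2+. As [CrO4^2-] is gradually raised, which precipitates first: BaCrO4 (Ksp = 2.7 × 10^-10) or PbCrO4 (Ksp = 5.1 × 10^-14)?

PbCrO4

Precipitation of each salt starts when its ion product equals its Ksp.
For BaCrO4: 2.7 × 10^-10 = 0.088 × [CrO4^2-]  ⇒  [CrO4^2-] = 3.1 x 10^-9 M.
For PbCrO4: 5.1 × 10^-14 = 0.035 × [CrO4^2-]  ⇒  [CrO4^2-] = 1.5 x 10^-12 M.
The salt with the lower threshold [CrO4^2-] precipitates first: PbCrO4.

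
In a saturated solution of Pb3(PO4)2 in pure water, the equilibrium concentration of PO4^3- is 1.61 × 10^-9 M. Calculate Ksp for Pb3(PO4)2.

Pb3(PO4)2(s) <=> 3 Pb^2+(aq) + 2 PO4^3-(aq)
Stoichiometry gives [Pb^2+] = (3/2)[PO4^3-] = 2.415 x 10^-9 M.
Ksp = [Pb^2+]^3[PO4^3-]^2
Ksp = (2.415 × 10^-9)^3 × (1.61 × 10^-9)^2 = 3.65 × 10^-44

Ksp ≈ 3.65e-44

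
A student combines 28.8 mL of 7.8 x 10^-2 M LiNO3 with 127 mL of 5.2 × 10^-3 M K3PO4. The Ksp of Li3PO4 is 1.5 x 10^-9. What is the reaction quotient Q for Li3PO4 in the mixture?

Total volume = 28.8 + 127 = 155.8 mL.
[Li^+] = 7.8 x 10^-2 × (28.8/155.8) = 1.44 × 10^-2 M
[PO4^3-] = 5.2 x 10^-3 × (127/155.8) = 4.24 × 10^-3 M
Li3PO4(s) ⇌ 3 Li^+(aq) + PO4^3-(aq), so Q = [Li^+]^3[PO4^3-]
Q = (1.44 × 10^-2)^3(4.24 × 10^-3) = 1.3 × 10^-8
Q > Ksp, so Li3PO4 will precipitate.

Q ≈ 1.3e-8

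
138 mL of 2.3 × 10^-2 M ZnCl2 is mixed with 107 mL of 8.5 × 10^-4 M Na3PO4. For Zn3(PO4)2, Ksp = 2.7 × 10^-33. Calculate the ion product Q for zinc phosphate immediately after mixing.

Q = 3.0 × 10^-13

Total volume = 138 + 107 = 245 mL.
[Zn^2+] = 2.3 x 10^-2 × (138/245) = 1.30 × 10^-2 M
[PO4^3-] = 8.5 × 10^-4 × (107/245) = 3.71 × 10^-4 M
Zn3(PO4)2(s) <=> 3 Zn^2+(aq) + 2 PO4^3-(aq), so Q = [Zn^2+]^3[PO4^3-]^2
Q = (1.30 × 10^-2)^3(3.71 x 10^-4)^2 = 3.0 × 10^-13
Q > Ksp, so Zn3(PO4)2 will precipitate.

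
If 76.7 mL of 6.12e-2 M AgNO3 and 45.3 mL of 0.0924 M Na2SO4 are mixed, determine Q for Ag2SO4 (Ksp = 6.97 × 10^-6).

5.08 × 10^-5

Total volume = 76.7 + 45.3 = 122 mL.
[Ag^+] = 6.12 x 10^-2 × (76.7/122) = 3.848 × 10^-2 M
[SO4^2-] = 9.24 × 10^-2 × (45.3/122) = 3.431 × 10^-2 M
Ag2SO4(s) ⇌ 2 Ag^+(aq) + SO4^2-(aq), so Q = [Ag^+]^2[SO4^2-]
Q = (3.848 × 10^-2)^2(3.431 x 10^-2) = 5.08 × 10^-5
Q > Ksp, so Ag2SO4 will precipitate.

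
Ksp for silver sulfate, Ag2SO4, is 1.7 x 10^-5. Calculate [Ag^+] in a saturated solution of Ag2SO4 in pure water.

Ag2SO4(s) ⇌ 2 Ag^+ + SO4^2-
Ksp = [Ag^+]^2[SO4^2-]
For each mole of Ag2SO4 that dissolves: [Ag^+] = 2s, [SO4^2-] = s.
Substituting: Ksp = (2s)^2s = 4s^3
Solving, s = (1.7 x 10^-5/4)^(1/3) = 1.62 x 10^-2 M
[Ag^+] = 2s = 3.2 × 10^-2 M

[Ag^+] ≈ 3.2 × 10^-2 M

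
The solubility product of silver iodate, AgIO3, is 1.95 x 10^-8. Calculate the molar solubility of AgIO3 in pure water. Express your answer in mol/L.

s = 1.40 × 10^-4 M

AgIO3(s) ⇌ Ag^+ + IO3^-
Ksp = [Ag^+][IO3^-]
If s mol/L of AgIO3 dissolves, [Ag^+] = s and [IO3^-] = s.
Ksp = s^2
s = (1.95 x 10^-8)^(1/2) = 1.40 × 10^-4 M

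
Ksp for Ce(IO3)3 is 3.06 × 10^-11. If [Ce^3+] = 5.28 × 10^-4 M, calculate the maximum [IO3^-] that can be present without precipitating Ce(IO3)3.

Ce(IO3)3(s) ⇌ Ce^3+(aq) + 3 IO3^-(aq)
Ksp = [Ce^3+][IO3^-]^3
Precipitation begins when Q = Ksp. With [Ce^3+] = 5.28 × 10^-4 M:
3.06 × 10^-11 = (5.28 × 10^-4) × [IO3^-]^3
[IO3^-] = (3.06 × 10^-11 / 5.28 x 10^-4)^(1/3) = 3.87 × 10^-3 M

[IO3^-] = 3.87 x 10^-3 M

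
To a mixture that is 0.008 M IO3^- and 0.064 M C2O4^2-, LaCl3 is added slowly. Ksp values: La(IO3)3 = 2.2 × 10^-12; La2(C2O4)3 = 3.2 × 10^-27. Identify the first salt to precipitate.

Precipitation of each salt starts when its ion product equals its Ksp.
For La(IO3)3: 2.2 × 10^-12 = (0.008)^3 × [La^3+]  ⇒  [La^3+] = 4.3 x 10^-6 M.
For La2(C2O4)3: 3.2 × 10^-27 = (0.064)^3 × [La^3+]^2  ⇒  [La^3+] = 3.5 × 10^-12 M.
The salt with the lower threshold [La^3+] precipitates first: La2(C2O4)3.

La2(C2O4)3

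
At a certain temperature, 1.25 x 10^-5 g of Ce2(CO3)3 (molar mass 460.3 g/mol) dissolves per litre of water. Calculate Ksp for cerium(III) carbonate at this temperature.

Molar solubility s = (1.25 × 10^-5 g/L) / (460.3 g/mol) = 2.716 x 10^-8 M.
Ce2(CO3)3(s) ⇌ 2 Ce^3+(aq) + 3 CO3^2-(aq)
If s mol/L of Ce2(CO3)3 dissolves, [Ce^3+] = 2s and [CO3^2-] = 3s.
Ksp = [Ce^3+]^2[CO3^2-]^3
So Ksp = (2s)^2 × (3s)^3 = 108s^5
Ksp = 108 × (2.716 × 10^-8)^5 = 1.60 × 10^-36

1.60e-36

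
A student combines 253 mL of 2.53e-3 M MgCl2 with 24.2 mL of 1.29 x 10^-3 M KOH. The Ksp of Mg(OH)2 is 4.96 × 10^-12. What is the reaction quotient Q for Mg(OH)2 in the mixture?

Total volume = 253 + 24.2 = 277.2 mL.
[Mg^2+] = 2.53 × 10^-3 × (253/277.2) = 2.309 x 10^-3 M
[OH^-] = 1.29 × 10^-3 × (24.2/277.2) = 1.126 × 10^-4 M
Mg(OH)2(s) ⇌ Mg^2+ + 2 OH^-, so Q = [Mg^2+][OH^-]^2
Q = (2.309 x 10^-3)(1.126 × 10^-4)^2 = 2.93 × 10^-11
Q > Ksp, so Mg(OH)2 will precipitate.

2.93 × 10^-11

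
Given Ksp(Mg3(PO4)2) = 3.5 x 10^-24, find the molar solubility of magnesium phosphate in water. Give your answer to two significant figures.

s = 8.0 × 10^-6 M

Mg3(PO4)2(s) ⇌ 3 Mg^2+(aq) + 2 PO4^3-(aq)
Ksp = [Mg^2+]^3[PO4^3-]^2
With molar solubility s: [Mg^2+] = 3s, [PO4^3-] = 2s.
So Ksp = (3s)^3 × (2s)^2 = 108s^5
s^5 = 3.5 x 10^-24 / 108, so s = 8.0 x 10^-6 M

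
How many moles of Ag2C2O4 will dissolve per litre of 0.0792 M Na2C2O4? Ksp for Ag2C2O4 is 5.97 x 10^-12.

Ag2C2O4(s) ⇌ 2 Ag^+ + C2O4^2-
Ksp = [Ag^+]^2[C2O4^2-]
Let s be the molar solubility in this solution. [Ag^+] = 2s, [C2O4^2-] = 0.0792 + s ≈ 0.0792 (common-ion effect: C2O4^2- is already 0.0792 M).
Ksp ≈ (2s)^2 × 0.0792
s = 4.34 × 10^-6 M
Check: s = 4.3 x 10^-6 ≪ 0.0792, so the approximation is valid.

4.34 × 10^-6 M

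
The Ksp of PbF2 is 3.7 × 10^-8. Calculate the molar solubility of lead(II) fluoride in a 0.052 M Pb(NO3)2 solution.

PbF2(s) <=> Pb^2+(aq) + 2 F^-(aq)
Ksp = [Pb^2+][F^-]^2
Let s = moles of PbF2 that dissolve per litre. [Pb^2+] = 0.052 + s ≈ 0.052, [F^-] = 2s (Ksp is small, so little additional dissolves).
Ksp ≈ 0.052 × (2s)^2
s = 4.2 x 10^-4 M
Check: s = 4.2 × 10^-4 ≪ 0.052, so the approximation is valid.

s ≈ 4.2e-4 M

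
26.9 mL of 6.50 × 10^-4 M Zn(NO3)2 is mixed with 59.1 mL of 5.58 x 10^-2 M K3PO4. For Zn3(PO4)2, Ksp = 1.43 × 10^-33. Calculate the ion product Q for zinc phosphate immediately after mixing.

1.24 × 10^-14

Total volume = 26.9 + 59.1 = 86 mL.
[Zn^2+] = 6.50 × 10^-4 × (26.9/86) = 2.033 × 10^-4 M
[PO4^3-] = 5.58 x 10^-2 × (59.1/86) = 3.835 × 10^-2 M
Zn3(PO4)2(s) ⇌ 3 Zn^2+ + 2 PO4^3-, so Q = [Zn^2+]^3[PO4^3-]^2
Q = (2.033 × 10^-4)^3(3.835 × 10^-2)^2 = 1.24 x 10^-14
Q > Ksp, so Zn3(PO4)2 will precipitate.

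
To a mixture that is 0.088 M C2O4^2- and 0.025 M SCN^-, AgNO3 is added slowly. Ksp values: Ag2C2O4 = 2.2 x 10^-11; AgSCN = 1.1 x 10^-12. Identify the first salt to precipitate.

AgSCN

Precipitation of each salt starts when its ion product equals its Ksp.
For Ag2C2O4: 2.2 x 10^-11 = 0.088 × [Ag^+]^2  ⇒  [Ag^+] = 1.6 x 10^-5 M.
For AgSCN: 1.1 x 10^-12 = 0.025 × [Ag^+]  ⇒  [Ag^+] = 4.4 × 10^-11 M.
The salt with the lower threshold [Ag^+] precipitates first: AgSCN.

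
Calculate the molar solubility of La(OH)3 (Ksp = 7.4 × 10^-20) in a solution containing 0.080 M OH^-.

s = 1.4 × 10^-16 M

La(OH)3(s) ⇌ La^3+(aq) + 3 OH^-(aq)
Ksp = [La^3+][OH^-]^3
Let s = moles of La(OH)3 that dissolve per litre. [La^3+] = s, [OH^-] = 0.080 + 3s ≈ 0.080 (since the OH^- already present dominates).
Ksp ≈ s × (0.080)^3
s = 1.4 x 10^-16 M
Check: 3s = 4.3 x 10^-16 ≪ 0.080, so the approximation is valid.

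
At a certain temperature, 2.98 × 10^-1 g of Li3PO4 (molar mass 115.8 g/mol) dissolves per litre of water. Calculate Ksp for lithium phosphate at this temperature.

Ksp ≈ 1.18e-9

Molar solubility s = (2.98 × 10^-1 g/L) / (115.8 g/mol) = 2.573 × 10^-3 M.
Li3PO4(s) ⇌ 3 Li^+(aq) + PO4^3-(aq)
With molar solubility s: [Li^+] = 3s, [PO4^3-] = s.
Ksp = [Li^+]^3[PO4^3-]
Substituting: Ksp = (3s)^3s = 27s^4
Ksp = 27 × (2.573 × 10^-3)^4 = 1.18 × 10^-9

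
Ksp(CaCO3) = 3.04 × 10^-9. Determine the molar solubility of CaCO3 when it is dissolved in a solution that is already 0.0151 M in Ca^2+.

s ≈ 2.01e-7 M

CaCO3(s) ⇌ Ca^2+(aq) + CO3^2-(aq)
Ksp = [Ca^2+][CO3^2-]
Let s be the molar solubility in this solution. [Ca^2+] = 0.0151 + s ≈ 0.0151, [CO3^2-] = s (Ksp is small, so little additional dissolves).
Ksp ≈ 0.0151 × s
s = 2.01 × 10^-7 M
Check: s = 2.0 x 10^-7 ≪ 0.0151, so the approximation is valid.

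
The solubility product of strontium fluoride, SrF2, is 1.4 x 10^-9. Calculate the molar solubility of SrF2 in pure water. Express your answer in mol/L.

s ≈ 7.0 × 10^-4 M

SrF2(s) ⇌ Sr^2+ + 2 F^-
Ksp = [Sr^2+][F^-]^2
Let s = molar solubility. Then [Sr^2+] = s and [F^-] = 2s.
So Ksp = s × (2s)^2 = 4s^3
s^3 = 1.4 x 10^-9 / 4, so s = 7.0 x 10^-4 M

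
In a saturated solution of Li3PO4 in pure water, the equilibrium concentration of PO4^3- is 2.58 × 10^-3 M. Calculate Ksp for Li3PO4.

Ksp = 1.20e-9

Li3PO4(s) ⇌ 3 Li^+ + PO4^3-
Stoichiometry gives [Li^+] = (3/1)[PO4^3-] = 7.740 × 10^-3 M.
Ksp = [Li^+]^3[PO4^3-]
Ksp = (7.740 × 10^-3)^3 × 2.58 × 10^-3 = 1.20 x 10^-9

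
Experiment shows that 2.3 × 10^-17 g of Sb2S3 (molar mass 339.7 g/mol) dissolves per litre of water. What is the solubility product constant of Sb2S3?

Ksp = 1.5 × 10^-94

Molar solubility s = (2.3 x 10^-17 g/L) / (339.7 g/mol) = 6.77 × 10^-20 M.
Sb2S3(s) <=> 2 Sb^3+(aq) + 3 S^2-(aq)
For each mole of Sb2S3 that dissolves: [Sb^3+] = 2s, [S^2-] = 3s.
Ksp = [Sb^3+]^2[S^2-]^3
So Ksp = (2s)^2 × (3s)^3 = 108s^5
With s = 6.77 × 10^-20: Ksp = 1.5 × 10^-94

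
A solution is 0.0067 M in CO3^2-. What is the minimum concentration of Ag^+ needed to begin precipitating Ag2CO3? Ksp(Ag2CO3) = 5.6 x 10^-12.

Ag2CO3(s) <=> 2 Ag^+ + CO3^2-
Ksp = [Ag^+]^2[CO3^2-]
Precipitation begins when Q = Ksp. With [CO3^2-] = 0.0067 M:
5.6 x 10^-12 = (0.0067) × [Ag^+]^2
[Ag^+] = (5.6 x 10^-12 / 6.7 x 10^-3)^(1/2) = 2.9 × 10^-5 M

[Ag^+] = 2.9e-5 M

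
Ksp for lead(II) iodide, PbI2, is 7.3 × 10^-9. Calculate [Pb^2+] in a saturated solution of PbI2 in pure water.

PbI2(s) ⇌ Pb^2+(aq) + 2 I^-(aq)
Ksp = [Pb^2+][I^-]^2
Let s = molar solubility. Then [Pb^2+] = s and [I^-] = 2s.
Ksp = s(2s)^2 = 4s^3
Solving, s = (7.3 × 10^-9/4)^(1/3) = 1.22 × 10^-3 M
[Pb^2+] = s = 1.2 x 10^-3 M

[Pb^2+] ≈ 1.2e-3 M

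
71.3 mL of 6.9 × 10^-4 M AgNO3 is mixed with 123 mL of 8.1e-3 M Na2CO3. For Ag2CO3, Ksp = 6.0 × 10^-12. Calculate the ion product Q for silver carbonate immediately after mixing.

3.3 x 10^-10

Total volume = 71.3 + 123 = 194.3 mL.
[Ag^+] = 6.9 x 10^-4 × (71.3/194.3) = 2.53 x 10^-4 M
[CO3^2-] = 8.1 × 10^-3 × (123/194.3) = 5.13 × 10^-3 M
Ag2CO3(s) ⇌ 2 Ag^+(aq) + CO3^2-(aq), so Q = [Ag^+]^2[CO3^2-]
Q = (2.53 × 10^-4)^2(5.13 × 10^-3) = 3.3 × 10^-10
Q > Ksp, so Ag2CO3 will precipitate.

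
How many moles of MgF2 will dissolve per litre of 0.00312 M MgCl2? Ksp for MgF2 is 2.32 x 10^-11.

MgF2(s) ⇌ Mg^2+ + 2 F^-
Ksp = [Mg^2+][F^-]^2
Let s be the molar solubility in this solution. [Mg^2+] = 0.00312 + s ≈ 0.00312, [F^-] = 2s (since Mg^2+ from MgCl2 dominates).
Ksp ≈ 0.00312 × (2s)^2
s = 4.31 × 10^-5 M
Check: s = 4.3 x 10^-5 ≪ 0.00312, so the approximation is valid.

s ≈ 4.31 × 10^-5 M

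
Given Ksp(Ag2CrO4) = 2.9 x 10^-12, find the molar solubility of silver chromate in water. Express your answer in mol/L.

s = 9.0e-5 M

Ag2CrO4(s) ⇌ 2 Ag^+ + CrO4^2-
Ksp = [Ag^+]^2[CrO4^2-]
With molar solubility s: [Ag^+] = 2s, [CrO4^2-] = s.
So Ksp = (2s)^2 × s = 4s^3
s = (2.9 x 10^-12 / 4)^(1/3) = 9.0 x 10^-5 M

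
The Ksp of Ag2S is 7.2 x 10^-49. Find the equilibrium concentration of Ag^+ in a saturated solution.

Ag2S(s) ⇌ 2 Ag^+ + S^2-
Ksp = [Ag^+]^2[S^2-]
With molar solubility s: [Ag^+] = 2s, [S^2-] = s.
Substituting: Ksp = (2s)^2s = 4s^3
Solving, s = (7.2 x 10^-49/4)^(1/3) = 5.65 × 10^-17 M
[Ag^+] = 2s = 1.1 × 10^-16 M

[Ag^+] ≈ 1.1 × 10^-16 M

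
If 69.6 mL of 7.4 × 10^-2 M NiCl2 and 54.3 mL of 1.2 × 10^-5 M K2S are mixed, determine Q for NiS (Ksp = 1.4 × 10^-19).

Total volume = 69.6 + 54.3 = 123.9 mL.
[Ni^2+] = 7.4 × 10^-2 × (69.6/123.9) = 4.16 x 10^-2 M
[S^2-] = 1.2 × 10^-5 × (54.3/123.9) = 5.26 x 10^-6 M
NiS(s) ⇌ Ni^2+ + S^2-, so Q = [Ni^2+][S^2-]
Q = (4.16 x 10^-2)(5.26 × 10^-6) = 2.2 x 10^-7
Q > Ksp, so NiS will precipitate.

Q ≈ 2.2 × 10^-7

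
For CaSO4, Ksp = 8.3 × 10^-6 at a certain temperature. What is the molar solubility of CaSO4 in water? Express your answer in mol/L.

CaSO4(s) ⇌ Ca^2+ + SO4^2-
Ksp = [Ca^2+][SO4^2-]
With molar solubility s: [Ca^2+] = s, [SO4^2-] = s.
Ksp = s^2
s = (8.3 × 10^-6)^(1/2) = 2.9 x 10^-3 M

2.9 × 10^-3 M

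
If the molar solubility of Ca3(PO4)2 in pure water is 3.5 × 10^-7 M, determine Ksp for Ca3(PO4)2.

Ca3(PO4)2(s) ⇌ 3 Ca^2+ + 2 PO4^3-
If s mol/L of Ca3(PO4)2 dissolves, [Ca^2+] = 3s and [PO4^3-] = 2s.
Ksp = [Ca^2+]^3[PO4^3-]^2
So Ksp = (3s)^3 × (2s)^2 = 108s^5
With s = 3.5 × 10^-7: Ksp = 5.7 × 10^-31

5.7 x 10^-31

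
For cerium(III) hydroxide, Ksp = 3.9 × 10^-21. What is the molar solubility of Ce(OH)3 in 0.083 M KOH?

s ≈ 6.8e-18 M

Ce(OH)3(s) ⇌ Ce^3+(aq) + 3 OH^-(aq)
Ksp = [Ce^3+][OH^-]^3
Let s = moles of Ce(OH)3 that dissolve per litre. [Ce^3+] = s, [OH^-] = 0.083 + 3s ≈ 0.083 (since OH^- from KOH dominates).
Ksp ≈ s × (0.083)^3
s = 6.8 x 10^-18 M
Check: 3s = 2.0 x 10^-17 ≪ 0.083, so the approximation is valid.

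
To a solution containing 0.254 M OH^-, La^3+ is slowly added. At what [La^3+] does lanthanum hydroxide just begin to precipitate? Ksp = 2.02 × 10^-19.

La(OH)3(s) ⇌ La^3+(aq) + 3 OH^-(aq)
Ksp = [La^3+][OH^-]^3
Precipitation begins when Q = Ksp. With [OH^-] = 0.254 M:
2.02 × 10^-19 = (0.254)^3 × [La^3+]
[La^3+] = (2.02 × 10^-19 / 1.639 × 10^-2) = 1.23 × 10^-17 M

[La^3+] = 1.23 × 10^-17 M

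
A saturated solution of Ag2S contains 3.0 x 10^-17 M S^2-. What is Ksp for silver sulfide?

Ag2S(s) ⇌ 2 Ag^+ + S^2-
Stoichiometry gives [Ag^+] = (2/1)[S^2-] = 6.00 × 10^-17 M.
Ksp = [Ag^+]^2[S^2-]
Ksp = (6.00 × 10^-17)^2 × 3.0 x 10^-17 = 1.1 × 10^-49

Ksp ≈ 1.1e-49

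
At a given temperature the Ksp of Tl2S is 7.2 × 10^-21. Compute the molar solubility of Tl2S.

Tl2S(s) ⇌ 2 Tl^+(aq) + S^2-(aq)
Ksp = [Tl^+]^2[S^2-]
With molar solubility s: [Tl^+] = 2s, [S^2-] = s.
Substituting: Ksp = (2s)^2s = 4s^3
Solving, s = (7.2 × 10^-21/4)^(1/3) = 1.2 x 10^-7 M

s ≈ 1.2e-7 M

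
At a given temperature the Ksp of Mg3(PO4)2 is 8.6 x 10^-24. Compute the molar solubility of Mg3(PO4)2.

s = 9.6 × 10^-6 M

Mg3(PO4)2(s) ⇌ 3 Mg^2+(aq) + 2 PO4^3-(aq)
Ksp = [Mg^2+]^3[PO4^3-]^2
Let s = molar solubility. Then [Mg^2+] = 3s and [PO4^3-] = 2s.
So Ksp = (3s)^3 × (2s)^2 = 108s^5
s^5 = 8.6 x 10^-24 / 108, so s = 9.6 × 10^-6 M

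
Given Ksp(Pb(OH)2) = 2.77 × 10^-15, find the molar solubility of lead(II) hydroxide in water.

s = 8.85 × 10^-6 M

Pb(OH)2(s) <=> Pb^2+(aq) + 2 OH^-(aq)
Ksp = [Pb^2+][OH^-]^2
For each mole of Pb(OH)2 that dissolves: [Pb^2+] = s, [OH^-] = 2s.
Substituting: Ksp = s(2s)^2 = 4s^3
s^3 = 2.77 × 10^-15 / 4, so s = 8.85 × 10^-6 M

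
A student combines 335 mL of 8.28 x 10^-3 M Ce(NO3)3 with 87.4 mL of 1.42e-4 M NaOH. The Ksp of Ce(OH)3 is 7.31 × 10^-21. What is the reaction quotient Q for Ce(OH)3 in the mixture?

Total volume = 335 + 87.4 = 422.4 mL.
[Ce^3+] = 8.28 × 10^-3 × (335/422.4) = 6.567 × 10^-3 M
[OH^-] = 1.42 x 10^-4 × (87.4/422.4) = 2.938 × 10^-5 M
Ce(OH)3(s) <=> Ce^3+(aq) + 3 OH^-(aq), so Q = [Ce^3+][OH^-]^3
Q = (6.567 × 10^-3)(2.938 x 10^-5)^3 = 1.67 x 10^-16
Q > Ksp, so Ce(OH)3 will precipitate.

Q ≈ 1.67 × 10^-16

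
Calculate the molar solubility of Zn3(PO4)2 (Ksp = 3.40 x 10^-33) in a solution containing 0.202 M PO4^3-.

Zn3(PO4)2(s) <=> 3 Zn^2+(aq) + 2 PO4^3-(aq)
Ksp = [Zn^2+]^3[PO4^3-]^2
If s mol/L dissolves here, [Zn^2+] = 3s, [PO4^3-] = 0.202 + 2s ≈ 0.202 (Ksp is small, so little additional dissolves).
Ksp ≈ (3s)^3 × (0.202)^2
s = 1.46 x 10^-11 M
Check: 2s = 2.9 × 10^-11 ≪ 0.202, so the approximation is valid.

1.46e-11 M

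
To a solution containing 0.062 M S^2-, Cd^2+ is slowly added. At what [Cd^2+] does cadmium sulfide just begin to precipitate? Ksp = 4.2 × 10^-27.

[Cd^2+] ≈ 6.8 × 10^-26 M

CdS(s) <=> Cd^2+ + S^2-
Ksp = [Cd^2+][S^2-]
Precipitation begins when Q = Ksp. With [S^2-] = 0.062 M:
4.2 × 10^-27 = (0.062) × [Cd^2+]
[Cd^2+] = (4.2 × 10^-27 / 6.2 × 10^-2) = 6.8 × 10^-26 M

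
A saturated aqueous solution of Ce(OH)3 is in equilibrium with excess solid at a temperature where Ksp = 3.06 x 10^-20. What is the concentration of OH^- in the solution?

[OH^-] ≈ 1.74e-5 M

Ce(OH)3(s) <=> Ce^3+(aq) + 3 OH^-(aq)
Ksp = [Ce^3+][OH^-]^3
For each mole of Ce(OH)3 that dissolves: [Ce^3+] = s, [OH^-] = 3s.
So Ksp = s × (3s)^3 = 27s^4
Solving, s = (3.06 x 10^-20/27)^(1/4) = 5.802 × 10^-6 M
[OH^-] = 3s = 1.74 x 10^-5 M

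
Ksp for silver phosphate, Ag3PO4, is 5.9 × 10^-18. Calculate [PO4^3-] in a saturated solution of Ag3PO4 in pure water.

[PO4^3-] = 2.2 × 10^-5 M

Ag3PO4(s) ⇌ 3 Ag^+(aq) + PO4^3-(aq)
Ksp = [Ag^+]^3[PO4^3-]
With molar solubility s: [Ag^+] = 3s, [PO4^3-] = s.
Ksp = (3s)^3s = 27s^4
s^4 = 5.9 × 10^-18 / 27, so s = 2.16 × 10^-5 M
[PO4^3-] = s = 2.2 × 10^-5 M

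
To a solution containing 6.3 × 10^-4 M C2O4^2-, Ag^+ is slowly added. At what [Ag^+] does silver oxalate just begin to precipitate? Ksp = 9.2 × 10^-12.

Ag2C2O4(s) ⇌ 2 Ag^+ + C2O4^2-
Ksp = [Ag^+]^2[C2O4^2-]
Precipitation begins when Q = Ksp. With [C2O4^2-] = 6.3 × 10^-4 M:
9.2 × 10^-12 = (6.3 × 10^-4) × [Ag^+]^2
[Ag^+] = (9.2 × 10^-12 / 6.3 × 10^-4)^(1/2) = 1.2 × 10^-4 M

[Ag^+] ≈ 1.2 x 10^-4 M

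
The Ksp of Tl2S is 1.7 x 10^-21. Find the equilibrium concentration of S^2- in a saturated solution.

[S^2-] = 7.5e-8 M

Tl2S(s) ⇌ 2 Tl^+ + S^2-
Ksp = [Tl^+]^2[S^2-]
If s mol/L of Tl2S dissolves, [Tl^+] = 2s and [S^2-] = s.
Substituting: Ksp = (2s)^2s = 4s^3
s^3 = 1.7 x 10^-21 / 4, so s = 7.52 × 10^-8 M
[S^2-] = s = 7.5 x 10^-8 M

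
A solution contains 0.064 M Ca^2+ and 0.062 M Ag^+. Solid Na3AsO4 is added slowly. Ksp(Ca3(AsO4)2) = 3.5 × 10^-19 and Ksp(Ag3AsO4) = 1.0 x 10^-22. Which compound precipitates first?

Each salt begins to precipitate when Q = Ksp, i.e. when [AsO4^3-] reaches its threshold.
For Ca3(AsO4)2: 3.5 × 10^-19 = (0.064)^3 × [AsO4^3-]^2  ⇒  [AsO4^3-] = 3.7 × 10^-8 M.
For Ag3AsO4: 1.0 x 10^-22 = (0.062)^3 × [AsO4^3-]  ⇒  [AsO4^3-] = 4.2 x 10^-19 M.
The salt with the lower threshold [AsO4^3-] precipitates first: Ag3AsO4.

Ag3AsO4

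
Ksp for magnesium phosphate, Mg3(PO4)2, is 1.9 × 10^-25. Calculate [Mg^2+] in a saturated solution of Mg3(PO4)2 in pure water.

Mg3(PO4)2(s) ⇌ 3 Mg^2+ + 2 PO4^3-
Ksp = [Mg^2+]^3[PO4^3-]^2
Let s = molar solubility. Then [Mg^2+] = 3s and [PO4^3-] = 2s.
So Ksp = (3s)^3 × (2s)^2 = 108s^5
s = (1.9 × 10^-25 / 108)^(1/5) = 4.46 x 10^-6 M
[Mg^2+] = 3s = 1.3 × 10^-5 M

[Mg^2+] ≈ 1.3e-5 M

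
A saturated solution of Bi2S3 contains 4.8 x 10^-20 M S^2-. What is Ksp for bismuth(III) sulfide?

Bi2S3(s) ⇌ 2 Bi^3+ + 3 S^2-
Stoichiometry gives [Bi^3+] = (2/3)[S^2-] = 3.20 × 10^-20 M.
Ksp = [Bi^3+]^2[S^2-]^3
Ksp = (3.20 x 10^-20)^2 × (4.8 × 10^-20)^3 = 1.1 x 10^-97

1.1 × 10^-97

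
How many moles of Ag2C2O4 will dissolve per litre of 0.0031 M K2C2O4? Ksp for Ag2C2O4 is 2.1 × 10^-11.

Ag2C2O4(s) ⇌ 2 Ag^+ + C2O4^2-
Ksp = [Ag^+]^2[C2O4^2-]
If s mol/L dissolves here, [Ag^+] = 2s, [C2O4^2-] = 0.0031 + s ≈ 0.0031 (since C2O4^2- from K2C2O4 dominates).
Ksp ≈ (2s)^2 × 0.0031
s = 4.1 x 10^-5 M
Check: s = 4.1 x 10^-5 ≪ 0.0031, so the approximation is valid.

s = 4.1 × 10^-5 M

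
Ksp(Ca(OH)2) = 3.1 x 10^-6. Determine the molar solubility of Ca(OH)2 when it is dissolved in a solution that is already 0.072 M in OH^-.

Ca(OH)2(s) ⇌ Ca^2+(aq) + 2 OH^-(aq)
Ksp = [Ca^2+][OH^-]^2
If s mol/L dissolves here, [Ca^2+] = s, [OH^-] = 0.072 + 2s ≈ 0.072 (Ksp is small, so little additional dissolves).
Ksp ≈ s × (0.072)^2
s = 6.0 × 10^-4 M
Check: 2s = 1.2 × 10^-3 ≪ 0.072, so the approximation is valid.

6.0 × 10^-4 M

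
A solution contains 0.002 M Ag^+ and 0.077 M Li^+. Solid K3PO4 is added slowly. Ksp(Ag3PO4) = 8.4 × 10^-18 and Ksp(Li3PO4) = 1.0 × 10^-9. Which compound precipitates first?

Precipitation of each salt starts when its ion product equals its Ksp.
For Ag3PO4: 8.4 × 10^-18 = (0.002)^3 × [PO4^3-]  ⇒  [PO4^3-] = 1.1 x 10^-9 M.
For Li3PO4: 1.0 × 10^-9 = (0.077)^3 × [PO4^3-]  ⇒  [PO4^3-] = 2.2 x 10^-6 M.
The salt with the lower threshold [PO4^3-] precipitates first: Ag3PO4.

Ag3PO4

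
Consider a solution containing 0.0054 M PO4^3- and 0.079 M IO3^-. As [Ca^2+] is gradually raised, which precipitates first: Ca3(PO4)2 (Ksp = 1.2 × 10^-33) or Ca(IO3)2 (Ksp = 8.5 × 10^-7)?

Each salt begins to precipitate when Q = Ksp, i.e. when [Ca^2+] reaches its threshold.
For Ca3(PO4)2: 1.2 × 10^-33 = (0.0054)^2 × [Ca^2+]^3  ⇒  [Ca^2+] = 3.5 x 10^-10 M.
For Ca(IO3)2: 8.5 × 10^-7 = (0.079)^2 × [Ca^2+]  ⇒  [Ca^2+] = 1.4 × 10^-4 M.
The salt with the lower threshold [Ca^2+] precipitates first: Ca3(PO4)2.

Ca3(PO4)2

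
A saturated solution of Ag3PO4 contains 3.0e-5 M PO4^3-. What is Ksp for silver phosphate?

Ksp ≈ 2.2e-17

Ag3PO4(s) <=> 3 Ag^+(aq) + PO4^3-(aq)
Stoichiometry gives [Ag^+] = (3/1)[PO4^3-] = 9.00 x 10^-5 M.
Ksp = [Ag^+]^3[PO4^3-]
Ksp = (9.00 × 10^-5)^3 × 3.0 x 10^-5 = 2.2 × 10^-17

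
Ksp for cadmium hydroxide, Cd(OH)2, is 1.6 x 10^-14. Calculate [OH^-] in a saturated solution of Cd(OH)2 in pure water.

[OH^-] ≈ 3.2 × 10^-5 M

Cd(OH)2(s) <=> Cd^2+ + 2 OH^-
Ksp = [Cd^2+][OH^-]^2
With molar solubility s: [Cd^2+] = s, [OH^-] = 2s.
Substituting: Ksp = s(2s)^2 = 4s^3
s^3 = 1.6 x 10^-14 / 4, so s = 1.59 × 10^-5 M
[OH^-] = 2s = 3.2 x 10^-5 M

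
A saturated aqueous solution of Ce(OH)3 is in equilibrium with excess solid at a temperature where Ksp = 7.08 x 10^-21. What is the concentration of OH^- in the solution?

[OH^-] ≈ 1.21e-5 M

Ce(OH)3(s) <=> Ce^3+ + 3 OH^-
Ksp = [Ce^3+][OH^-]^3
Let s = molar solubility. Then [Ce^3+] = s and [OH^-] = 3s.
So Ksp = s × (3s)^3 = 27s^4
s^4 = 7.08 x 10^-21 / 27, so s = 4.024 × 10^-6 M
[OH^-] = 3s = 1.21 x 10^-5 M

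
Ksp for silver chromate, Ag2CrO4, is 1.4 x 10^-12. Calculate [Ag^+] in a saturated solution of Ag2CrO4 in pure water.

Ag2CrO4(s) ⇌ 2 Ag^+(aq) + CrO4^2-(aq)
Ksp = [Ag^+]^2[CrO4^2-]
For each mole of Ag2CrO4 that dissolves: [Ag^+] = 2s, [CrO4^2-] = s.
Substituting: Ksp = (2s)^2s = 4s^3
s = (1.4 x 10^-12 / 4)^(1/3) = 7.05 × 10^-5 M
[Ag^+] = 2s = 1.4 × 10^-4 M

[Ag^+] = 1.4 x 10^-4 M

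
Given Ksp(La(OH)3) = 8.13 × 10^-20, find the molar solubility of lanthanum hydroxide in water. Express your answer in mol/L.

s ≈ 7.41e-6 M

La(OH)3(s) ⇌ La^3+ + 3 OH^-
Ksp = [La^3+][OH^-]^3
Let s = molar solubility. Then [La^3+] = s and [OH^-] = 3s.
Substituting: Ksp = s(3s)^3 = 27s^4
s^4 = 8.13 × 10^-20 / 27, so s = 7.41 × 10^-6 M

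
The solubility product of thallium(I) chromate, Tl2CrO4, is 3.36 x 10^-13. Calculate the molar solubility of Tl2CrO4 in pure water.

Tl2CrO4(s) <=> 2 Tl^+ + CrO4^2-
Ksp = [Tl^+]^2[CrO4^2-]
For each mole of Tl2CrO4 that dissolves: [Tl^+] = 2s, [CrO4^2-] = s.
Ksp = (2s)^2s = 4s^3
s = (3.36 x 10^-13 / 4)^(1/3) = 4.38 × 10^-5 M

s ≈ 4.38e-5 M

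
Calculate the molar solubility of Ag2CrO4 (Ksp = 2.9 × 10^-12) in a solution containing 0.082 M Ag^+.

Ag2CrO4(s) <=> 2 Ag^+ + CrO4^2-
Ksp = [Ag^+]^2[CrO4^2-]
If s mol/L dissolves here, [Ag^+] = 0.082 + 2s ≈ 0.082, [CrO4^2-] = s (since the Ag^+ already present dominates).
Ksp ≈ (0.082)^2 × s
s = 4.3 × 10^-10 M
Check: 2s = 8.6 x 10^-10 ≪ 0.082, so the approximation is valid.

4.3 × 10^-10 M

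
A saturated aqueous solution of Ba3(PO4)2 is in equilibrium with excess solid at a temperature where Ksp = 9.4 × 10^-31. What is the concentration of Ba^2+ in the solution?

Ba3(PO4)2(s) ⇌ 3 Ba^2+(aq) + 2 PO4^3-(aq)
Ksp = [Ba^2+]^3[PO4^3-]^2
If s mol/L of Ba3(PO4)2 dissolves, [Ba^2+] = 3s and [PO4^3-] = 2s.
Substituting: Ksp = (3s)^3(2s)^2 = 108s^5
s = (9.4 × 10^-31 / 108)^(1/5) = 3.87 x 10^-7 M
[Ba^2+] = 3s = 1.2 x 10^-6 M

[Ba^2+] = 1.2 × 10^-6 M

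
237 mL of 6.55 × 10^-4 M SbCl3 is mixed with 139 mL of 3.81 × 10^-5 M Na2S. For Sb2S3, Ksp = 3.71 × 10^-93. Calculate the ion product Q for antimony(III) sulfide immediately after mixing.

Total volume = 237 + 139 = 376 mL.
[Sb^3+] = 6.55 × 10^-4 × (237/376) = 4.129 × 10^-4 M
[S^2-] = 3.81 × 10^-5 × (139/376) = 1.408 × 10^-5 M
Sb2S3(s) ⇌ 2 Sb^3+(aq) + 3 S^2-(aq), so Q = [Sb^3+]^2[S^2-]^3
Q = (4.129 x 10^-4)^2(1.408 × 10^-5)^3 = 4.76 × 10^-22
Q > Ksp, so Sb2S3 will precipitate.

4.76e-22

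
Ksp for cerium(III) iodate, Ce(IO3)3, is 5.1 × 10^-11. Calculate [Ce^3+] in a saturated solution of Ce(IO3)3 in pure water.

1.2e-3 M

Ce(IO3)3(s) <=> Ce^3+ + 3 IO3^-
Ksp = [Ce^3+][IO3^-]^3
For each mole of Ce(IO3)3 that dissolves: [Ce^3+] = s, [IO3^-] = 3s.
So Ksp = s × (3s)^3 = 27s^4
Solving, s = (5.1 × 10^-11/27)^(1/4) = 1.17 × 10^-3 M
[Ce^3+] = s = 1.2 × 10^-3 M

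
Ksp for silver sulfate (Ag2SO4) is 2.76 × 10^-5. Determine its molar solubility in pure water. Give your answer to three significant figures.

Ag2SO4(s) <=> 2 Ag^+ + SO4^2-
Ksp = [Ag^+]^2[SO4^2-]
If s mol/L of Ag2SO4 dissolves, [Ag^+] = 2s and [SO4^2-] = s.
So Ksp = (2s)^2 × s = 4s^3
s = (2.76 × 10^-5 / 4)^(1/3) = 1.90 x 10^-2 M

s ≈ 1.90 × 10^-2 M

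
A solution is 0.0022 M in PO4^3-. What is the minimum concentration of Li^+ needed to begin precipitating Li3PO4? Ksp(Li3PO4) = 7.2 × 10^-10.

Li3PO4(s) <=> 3 Li^+ + PO4^3-
Ksp = [Li^+]^3[PO4^3-]
Precipitation begins when Q = Ksp. With [PO4^3-] = 0.0022 M:
7.2 × 10^-10 = (0.0022) × [Li^+]^3
[Li^+] = (7.2 × 10^-10 / 2.2 × 10^-3)^(1/3) = 6.9 × 10^-3 M

6.9e-3 M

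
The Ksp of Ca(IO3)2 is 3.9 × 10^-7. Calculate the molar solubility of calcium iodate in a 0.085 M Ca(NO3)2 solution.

s ≈ 1.1 × 10^-3 M

Ca(IO3)2(s) ⇌ Ca^2+ + 2 IO3^-
Ksp = [Ca^2+][IO3^-]^2
Let s be the molar solubility in this solution. [Ca^2+] = 0.085 + s ≈ 0.085, [IO3^-] = 2s (Ksp is small, so little additional dissolves).
Ksp ≈ 0.085 × (2s)^2
s = 1.1 × 10^-3 M
Check: s = 1.1 × 10^-3 ≪ 0.085, so the approximation is valid.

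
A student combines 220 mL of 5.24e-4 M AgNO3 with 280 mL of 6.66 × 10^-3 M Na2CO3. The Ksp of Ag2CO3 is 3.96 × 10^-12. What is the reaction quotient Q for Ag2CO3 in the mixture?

1.98 x 10^-10

Total volume = 220 + 280 = 500 mL.
[Ag^+] = 5.24 × 10^-4 × (220/500) = 2.306 x 10^-4 M
[CO3^2-] = 6.66 × 10^-3 × (280/500) = 3.730 × 10^-3 M
Ag2CO3(s) <=> 2 Ag^+ + CO3^2-, so Q = [Ag^+]^2[CO3^2-]
Q = (2.306 × 10^-4)^2(3.730 x 10^-3) = 1.98 × 10^-10
Q > Ksp, so Ag2CO3 will precipitate.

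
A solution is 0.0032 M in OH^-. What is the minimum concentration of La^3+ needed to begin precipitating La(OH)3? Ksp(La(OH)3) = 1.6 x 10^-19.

[La^3+] ≈ 4.9 × 10^-12 M

La(OH)3(s) ⇌ La^3+(aq) + 3 OH^-(aq)
Ksp = [La^3+][OH^-]^3
Precipitation begins when Q = Ksp. With [OH^-] = 0.0032 M:
1.6 x 10^-19 = (0.0032)^3 × [La^3+]
[La^3+] = (1.6 x 10^-19 / 3.28 x 10^-8) = 4.9 × 10^-12 M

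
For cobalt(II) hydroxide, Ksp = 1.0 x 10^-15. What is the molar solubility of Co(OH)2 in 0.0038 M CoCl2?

Co(OH)2(s) ⇌ Co^2+(aq) + 2 OH^-(aq)
Ksp = [Co^2+][OH^-]^2
Let s = moles of Co(OH)2 that dissolve per litre. [Co^2+] = 0.0038 + s ≈ 0.0038, [OH^-] = 2s (since Co^2+ from CoCl2 dominates).
Ksp ≈ 0.0038 × (2s)^2
s = 2.6 × 10^-7 M
Check: s = 2.6 × 10^-7 ≪ 0.0038, so the approximation is valid.

2.6 x 10^-7 M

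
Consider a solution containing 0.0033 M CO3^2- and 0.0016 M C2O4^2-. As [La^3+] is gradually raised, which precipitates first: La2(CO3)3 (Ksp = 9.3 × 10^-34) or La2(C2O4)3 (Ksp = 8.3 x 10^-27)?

Each salt begins to precipitate when Q = Ksp, i.e. when [La^3+] reaches its threshold.
For La2(CO3)3: 9.3 × 10^-34 = (0.0033)^3 × [La^3+]^2  ⇒  [La^3+] = 1.6 × 10^-13 M.
For La2(C2O4)3: 8.3 x 10^-27 = (0.0016)^3 × [La^3+]^2  ⇒  [La^3+] = 1.4 x 10^-9 M.
The salt with the lower threshold [La^3+] precipitates first: La2(CO3)3.

La2(CO3)3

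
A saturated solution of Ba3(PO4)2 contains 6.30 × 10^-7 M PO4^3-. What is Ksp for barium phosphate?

Ba3(PO4)2(s) ⇌ 3 Ba^2+(aq) + 2 PO4^3-(aq)
Stoichiometry gives [Ba^2+] = (3/2)[PO4^3-] = 9.450 × 10^-7 M.
Ksp = [Ba^2+]^3[PO4^3-]^2
Ksp = (9.450 × 10^-7)^3 × (6.30 × 10^-7)^2 = 3.35 × 10^-31

Ksp ≈ 3.35 × 10^-31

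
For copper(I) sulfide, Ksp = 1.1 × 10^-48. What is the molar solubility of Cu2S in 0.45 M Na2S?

s ≈ 7.8 x 10^-25 M

Cu2S(s) ⇌ 2 Cu^+(aq) + S^2-(aq)
Ksp = [Cu^+]^2[S^2-]
Let s = moles of Cu2S that dissolve per litre. [Cu^+] = 2s, [S^2-] = 0.45 + s ≈ 0.45 (common-ion effect: S^2- is already 0.45 M).
Ksp ≈ (2s)^2 × 0.45
s = 7.8 x 10^-25 M
Check: s = 7.8 × 10^-25 ≪ 0.45, so the approximation is valid.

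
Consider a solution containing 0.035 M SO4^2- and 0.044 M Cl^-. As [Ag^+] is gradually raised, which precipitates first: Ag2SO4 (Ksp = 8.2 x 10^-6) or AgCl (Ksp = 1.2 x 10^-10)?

AgCl

Each salt begins to precipitate when Q = Ksp, i.e. when [Ag^+] reaches its threshold.
For Ag2SO4: 8.2 x 10^-6 = 0.035 × [Ag^+]^2  ⇒  [Ag^+] = 1.5 x 10^-2 M.
For AgCl: 1.2 x 10^-10 = 0.044 × [Ag^+]  ⇒  [Ag^+] = 2.7 × 10^-9 M.
The salt with the lower threshold [Ag^+] precipitates first: AgCl.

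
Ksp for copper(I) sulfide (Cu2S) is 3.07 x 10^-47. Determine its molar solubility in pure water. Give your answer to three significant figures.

Cu2S(s) <=> 2 Cu^+ + S^2-
Ksp = [Cu^+]^2[S^2-]
With molar solubility s: [Cu^+] = 2s, [S^2-] = s.
Substituting: Ksp = (2s)^2s = 4s^3
s^3 = 3.07 x 10^-47 / 4, so s = 1.97 × 10^-16 M

s = 1.97e-16 M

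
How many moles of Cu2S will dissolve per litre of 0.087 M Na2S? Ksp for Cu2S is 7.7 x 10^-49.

1.5e-24 M

Cu2S(s) <=> 2 Cu^+(aq) + S^2-(aq)
Ksp = [Cu^+]^2[S^2-]
Let s be the molar solubility in this solution. [Cu^+] = 2s, [S^2-] = 0.087 + s ≈ 0.087 (since S^2- from Na2S dominates).
Ksp ≈ (2s)^2 × 0.087
s = 1.5 x 10^-24 M
Check: s = 1.5 × 10^-24 ≪ 0.087, so the approximation is valid.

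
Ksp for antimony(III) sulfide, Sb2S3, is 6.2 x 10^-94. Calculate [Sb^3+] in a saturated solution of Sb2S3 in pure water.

Sb2S3(s) ⇌ 2 Sb^3+(aq) + 3 S^2-(aq)
Ksp = [Sb^3+]^2[S^2-]^3
Let s = molar solubility. Then [Sb^3+] = 2s and [S^2-] = 3s.
Ksp = (2s)^2(3s)^3 = 108s^5
s^5 = 6.2 x 10^-94 / 108, so s = 8.95 x 10^-20 M
[Sb^3+] = 2s = 1.8 × 10^-19 M

[Sb^3+] = 1.8 × 10^-19 M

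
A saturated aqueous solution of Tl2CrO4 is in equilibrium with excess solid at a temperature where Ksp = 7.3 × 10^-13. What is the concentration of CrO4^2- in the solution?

Tl2CrO4(s) <=> 2 Tl^+ + CrO4^2-
Ksp = [Tl^+]^2[CrO4^2-]
With molar solubility s: [Tl^+] = 2s, [CrO4^2-] = s.
Substituting: Ksp = (2s)^2s = 4s^3
s^3 = 7.3 × 10^-13 / 4, so s = 5.67 × 10^-5 M
[CrO4^2-] = s = 5.7 x 10^-5 M

[CrO4^2-] ≈ 5.7 x 10^-5 M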